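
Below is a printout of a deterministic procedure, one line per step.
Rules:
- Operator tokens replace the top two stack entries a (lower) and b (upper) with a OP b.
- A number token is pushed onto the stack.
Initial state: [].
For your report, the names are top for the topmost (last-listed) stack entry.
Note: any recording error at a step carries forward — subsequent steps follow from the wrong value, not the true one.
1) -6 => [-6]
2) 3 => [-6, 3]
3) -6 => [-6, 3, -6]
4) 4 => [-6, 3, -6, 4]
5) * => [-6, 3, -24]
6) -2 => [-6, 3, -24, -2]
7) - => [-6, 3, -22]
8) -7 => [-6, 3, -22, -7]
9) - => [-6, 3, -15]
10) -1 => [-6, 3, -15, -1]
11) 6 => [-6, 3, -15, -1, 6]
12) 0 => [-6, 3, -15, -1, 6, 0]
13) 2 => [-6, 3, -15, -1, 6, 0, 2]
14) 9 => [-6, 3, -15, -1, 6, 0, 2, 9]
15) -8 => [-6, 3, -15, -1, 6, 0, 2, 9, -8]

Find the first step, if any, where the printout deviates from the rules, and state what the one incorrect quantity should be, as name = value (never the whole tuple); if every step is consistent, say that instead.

no error

step 1: push -6: top = -6 -> matches
step 2: push 3: top = 3 -> verified
step 3: push -6: top = -6 -> confirmed correct
step 4: push 4: top = 4 -> consistent with the printout
step 5: -6 * 4 = -24 -> confirmed correct
step 6: push -2: top = -2 -> confirmed correct
step 7: -24 - -2 = -22 -> same as recorded
step 8: push -7: top = -7 -> in agreement
step 9: -22 - -7 = -15 -> verified
step 10: push -1: top = -1 -> in agreement
step 11: push 6: top = 6 -> consistent with the printout
step 12: push 0: top = 0 -> confirmed correct
step 13: push 2: top = 2 -> verified
step 14: push 9: top = 9 -> same as recorded
step 15: push -8: top = -8 -> consistent with the printout
No step deviates from the rules.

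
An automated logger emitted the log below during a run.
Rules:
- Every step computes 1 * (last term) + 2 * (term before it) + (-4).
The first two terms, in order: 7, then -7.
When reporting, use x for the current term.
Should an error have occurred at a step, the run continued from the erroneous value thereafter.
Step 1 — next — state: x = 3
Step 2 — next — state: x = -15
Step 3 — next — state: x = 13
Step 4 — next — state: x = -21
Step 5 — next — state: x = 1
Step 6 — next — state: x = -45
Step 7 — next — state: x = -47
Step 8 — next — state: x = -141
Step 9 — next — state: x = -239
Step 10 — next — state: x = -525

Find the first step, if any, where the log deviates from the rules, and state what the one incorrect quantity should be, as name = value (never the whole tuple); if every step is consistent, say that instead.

1. x = 1*(-7) + (2)*(7) + (-4) = 3 (confirmed correct)
2. x = 1*(3) + (2)*(-7) + (-4) = -15 (same as recorded)
3. x = 1*(-15) + (2)*(3) + (-4) = -13 (the log has a different value)
First incorrect step: 3; the correct value is x = -13.

step 3, x = -13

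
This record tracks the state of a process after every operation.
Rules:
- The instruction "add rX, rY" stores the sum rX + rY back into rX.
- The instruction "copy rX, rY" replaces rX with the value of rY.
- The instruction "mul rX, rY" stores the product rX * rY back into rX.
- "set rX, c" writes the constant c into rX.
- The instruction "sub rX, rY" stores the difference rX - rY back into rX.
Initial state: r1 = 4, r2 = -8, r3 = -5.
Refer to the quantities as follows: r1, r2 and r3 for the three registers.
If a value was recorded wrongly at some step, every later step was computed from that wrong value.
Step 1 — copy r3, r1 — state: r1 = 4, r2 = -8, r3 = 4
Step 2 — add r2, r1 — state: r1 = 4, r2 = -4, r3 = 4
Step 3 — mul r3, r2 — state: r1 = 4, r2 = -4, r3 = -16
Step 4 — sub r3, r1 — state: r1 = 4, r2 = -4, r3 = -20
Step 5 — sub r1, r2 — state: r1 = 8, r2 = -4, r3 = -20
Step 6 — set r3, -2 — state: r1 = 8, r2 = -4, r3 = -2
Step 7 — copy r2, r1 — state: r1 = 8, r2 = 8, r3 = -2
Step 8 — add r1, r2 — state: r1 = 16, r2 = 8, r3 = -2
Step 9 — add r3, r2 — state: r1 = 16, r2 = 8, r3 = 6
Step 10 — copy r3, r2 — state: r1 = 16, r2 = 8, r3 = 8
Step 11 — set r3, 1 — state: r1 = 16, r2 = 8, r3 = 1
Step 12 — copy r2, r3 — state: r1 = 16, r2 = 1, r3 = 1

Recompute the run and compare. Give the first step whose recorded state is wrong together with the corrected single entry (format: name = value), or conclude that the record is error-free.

no error

step 1: r3 = 4 -> exactly as logged
step 2: r2 = -8 + 4 = -4 -> exactly as logged
step 3: r3 = 4 * -4 = -16 -> no discrepancy
step 4: r3 = -16 - 4 = -20 -> no discrepancy
step 5: r1 = 4 - -4 = 8 -> confirmed correct
step 6: r3 = -2 -> in agreement
step 7: r2 = 8 -> consistent with the record
step 8: r1 = 8 + 8 = 16 -> same as recorded
step 9: r3 = -2 + 8 = 6 -> no discrepancy
step 10: r3 = 8 -> matches
step 11: r3 = 1 -> verified
step 12: r2 = 1 -> in agreement
No step deviates from the rules.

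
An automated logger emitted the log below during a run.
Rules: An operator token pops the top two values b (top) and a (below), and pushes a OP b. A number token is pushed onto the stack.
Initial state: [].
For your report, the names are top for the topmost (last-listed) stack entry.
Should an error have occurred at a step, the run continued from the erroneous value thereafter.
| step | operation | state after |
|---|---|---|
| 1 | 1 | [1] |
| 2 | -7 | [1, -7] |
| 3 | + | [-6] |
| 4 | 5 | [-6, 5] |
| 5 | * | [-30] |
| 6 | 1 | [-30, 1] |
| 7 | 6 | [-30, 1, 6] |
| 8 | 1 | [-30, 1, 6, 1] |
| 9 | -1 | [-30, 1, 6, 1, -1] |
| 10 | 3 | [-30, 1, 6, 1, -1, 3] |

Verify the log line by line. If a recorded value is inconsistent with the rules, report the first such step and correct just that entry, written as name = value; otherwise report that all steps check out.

no error

Recomputing the run from the initial state:
step 1: [1]
step 2: [1, -7]
step 3: [-6]
step 4: [-6, 5]
step 5: [-30]
step 6: [-30, 1]
step 7: [-30, 1, 6]
step 8: [-30, 1, 6, 1]
step 9: [-30, 1, 6, 1, -1]
step 10: [-30, 1, 6, 1, -1, 3]
This matches the log at every step.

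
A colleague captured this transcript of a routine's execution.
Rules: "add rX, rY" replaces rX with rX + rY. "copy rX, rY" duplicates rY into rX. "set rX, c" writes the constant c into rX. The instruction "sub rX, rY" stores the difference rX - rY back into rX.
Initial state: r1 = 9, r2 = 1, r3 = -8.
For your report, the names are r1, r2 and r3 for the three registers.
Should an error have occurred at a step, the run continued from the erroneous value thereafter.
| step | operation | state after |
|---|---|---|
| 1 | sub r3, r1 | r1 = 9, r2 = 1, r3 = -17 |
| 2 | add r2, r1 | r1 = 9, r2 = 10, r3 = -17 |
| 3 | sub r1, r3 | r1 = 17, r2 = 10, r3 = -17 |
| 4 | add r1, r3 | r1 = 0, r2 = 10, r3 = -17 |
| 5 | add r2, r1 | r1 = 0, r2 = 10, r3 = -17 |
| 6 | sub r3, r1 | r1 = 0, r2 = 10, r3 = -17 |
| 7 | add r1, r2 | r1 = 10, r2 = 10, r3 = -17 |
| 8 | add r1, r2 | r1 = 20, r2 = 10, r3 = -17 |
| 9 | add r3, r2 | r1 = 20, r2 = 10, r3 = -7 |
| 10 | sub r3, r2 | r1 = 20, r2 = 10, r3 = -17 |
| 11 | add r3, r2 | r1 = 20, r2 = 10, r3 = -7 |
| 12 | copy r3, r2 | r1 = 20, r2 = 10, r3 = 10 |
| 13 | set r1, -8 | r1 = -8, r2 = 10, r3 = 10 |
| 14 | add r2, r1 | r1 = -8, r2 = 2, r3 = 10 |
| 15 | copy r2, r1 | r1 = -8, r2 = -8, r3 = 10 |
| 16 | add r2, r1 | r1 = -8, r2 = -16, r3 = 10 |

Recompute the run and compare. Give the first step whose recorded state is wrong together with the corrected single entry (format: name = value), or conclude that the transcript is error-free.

step 3, r1 = 26

Recomputing the run from the initial state:
step 1: r1 = 9, r2 = 1, r3 = -17
step 2: r1 = 9, r2 = 10, r3 = -17
step 3: r1 = 26, r2 = 10, r3 = -17
step 4: r1 = 9, r2 = 10, r3 = -17
step 5: r1 = 9, r2 = 19, r3 = -17
step 6: r1 = 9, r2 = 19, r3 = -26
step 7: r1 = 28, r2 = 19, r3 = -26
step 8: r1 = 47, r2 = 19, r3 = -26
step 9: r1 = 47, r2 = 19, r3 = -7
step 10: r1 = 47, r2 = 19, r3 = -26
step 11: r1 = 47, r2 = 19, r3 = -7
step 12: r1 = 47, r2 = 19, r3 = 19
step 13: r1 = -8, r2 = 19, r3 = 19
step 14: r1 = -8, r2 = 11, r3 = 19
step 15: r1 = -8, r2 = -8, r3 = 19
step 16: r1 = -8, r2 = -16, r3 = 19
The first disagreement with the transcript is at step 3, where the value should be r1 = 26.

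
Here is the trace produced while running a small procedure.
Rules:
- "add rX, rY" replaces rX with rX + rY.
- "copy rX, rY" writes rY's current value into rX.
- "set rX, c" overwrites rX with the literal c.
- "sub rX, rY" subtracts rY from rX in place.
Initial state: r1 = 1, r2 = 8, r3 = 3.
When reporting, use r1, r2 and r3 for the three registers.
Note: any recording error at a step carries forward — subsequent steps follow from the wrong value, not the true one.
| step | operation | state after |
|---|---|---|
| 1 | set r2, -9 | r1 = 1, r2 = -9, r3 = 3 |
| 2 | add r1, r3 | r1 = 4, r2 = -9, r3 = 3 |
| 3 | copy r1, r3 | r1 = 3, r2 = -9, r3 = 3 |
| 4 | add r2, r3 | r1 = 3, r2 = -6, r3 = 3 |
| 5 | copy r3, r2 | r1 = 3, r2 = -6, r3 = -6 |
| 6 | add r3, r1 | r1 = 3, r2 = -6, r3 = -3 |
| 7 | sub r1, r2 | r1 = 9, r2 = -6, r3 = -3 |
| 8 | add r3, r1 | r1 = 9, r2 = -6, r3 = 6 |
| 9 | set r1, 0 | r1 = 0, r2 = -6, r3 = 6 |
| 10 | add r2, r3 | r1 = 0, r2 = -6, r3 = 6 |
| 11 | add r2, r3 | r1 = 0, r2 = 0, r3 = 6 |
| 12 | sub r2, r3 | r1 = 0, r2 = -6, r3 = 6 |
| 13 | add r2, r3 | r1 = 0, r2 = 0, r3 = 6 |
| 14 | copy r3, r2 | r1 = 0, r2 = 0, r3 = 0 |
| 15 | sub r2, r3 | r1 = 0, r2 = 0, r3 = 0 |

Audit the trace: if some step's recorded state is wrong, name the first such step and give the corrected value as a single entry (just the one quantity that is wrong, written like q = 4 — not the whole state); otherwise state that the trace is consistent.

step 10, r2 = 0

1. r2 = -9 (in agreement)
2. r1 = 1 + 3 = 4 (consistent with the trace)
3. r1 = 3 (matches)
4. r2 = -9 + 3 = -6 (verified)
5. r3 = -6 (verified)
6. r3 = -6 + 3 = -3 (exactly as logged)
7. r1 = 3 - -6 = 9 (in agreement)
8. r3 = -3 + 9 = 6 (exactly as logged)
9. r1 = 0 (checks out)
10. r2 = -6 + 6 = 0 (the recorded entry deviates here)
First incorrect step: 10; the correct value is r2 = 0.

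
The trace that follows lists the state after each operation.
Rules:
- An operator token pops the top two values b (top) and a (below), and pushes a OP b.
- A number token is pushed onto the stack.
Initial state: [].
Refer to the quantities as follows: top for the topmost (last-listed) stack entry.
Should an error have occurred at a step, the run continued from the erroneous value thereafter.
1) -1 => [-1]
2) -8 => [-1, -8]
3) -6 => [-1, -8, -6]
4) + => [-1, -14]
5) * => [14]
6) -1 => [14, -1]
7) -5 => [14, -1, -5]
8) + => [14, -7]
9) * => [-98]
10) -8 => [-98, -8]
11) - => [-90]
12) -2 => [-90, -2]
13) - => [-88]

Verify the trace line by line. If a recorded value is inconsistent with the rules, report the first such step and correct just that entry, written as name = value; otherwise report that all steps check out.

step 8, top = -6

Recomputing the run from the initial state:
step 1: [-1]
step 2: [-1, -8]
step 3: [-1, -8, -6]
step 4: [-1, -14]
step 5: [14]
step 6: [14, -1]
step 7: [14, -1, -5]
step 8: [14, -6]
step 9: [-84]
step 10: [-84, -8]
step 11: [-76]
step 12: [-76, -2]
step 13: [-74]
The first disagreement with the trace is at step 8, where the value should be top = -6.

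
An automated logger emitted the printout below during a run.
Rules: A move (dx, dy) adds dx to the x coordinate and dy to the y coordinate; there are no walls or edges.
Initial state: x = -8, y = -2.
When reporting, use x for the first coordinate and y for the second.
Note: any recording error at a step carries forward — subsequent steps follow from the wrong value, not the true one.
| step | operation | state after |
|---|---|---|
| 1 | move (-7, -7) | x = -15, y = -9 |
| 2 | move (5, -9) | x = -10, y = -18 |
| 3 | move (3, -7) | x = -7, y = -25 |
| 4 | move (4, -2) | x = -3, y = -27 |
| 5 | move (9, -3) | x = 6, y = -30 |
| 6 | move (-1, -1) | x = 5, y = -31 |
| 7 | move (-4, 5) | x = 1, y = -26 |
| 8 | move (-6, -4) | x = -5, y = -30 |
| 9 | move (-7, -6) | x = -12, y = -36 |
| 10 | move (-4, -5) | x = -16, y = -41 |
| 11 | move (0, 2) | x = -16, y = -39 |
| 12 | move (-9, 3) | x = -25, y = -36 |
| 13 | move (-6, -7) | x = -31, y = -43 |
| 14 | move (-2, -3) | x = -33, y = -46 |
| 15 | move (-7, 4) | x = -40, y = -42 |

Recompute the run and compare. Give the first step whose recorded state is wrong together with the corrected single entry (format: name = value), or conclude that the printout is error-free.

no error

Recomputing the run from the initial state:
step 1: x = -15, y = -9
step 2: x = -10, y = -18
step 3: x = -7, y = -25
step 4: x = -3, y = -27
step 5: x = 6, y = -30
step 6: x = 5, y = -31
step 7: x = 1, y = -26
step 8: x = -5, y = -30
step 9: x = -12, y = -36
step 10: x = -16, y = -41
step 11: x = -16, y = -39
step 12: x = -25, y = -36
step 13: x = -31, y = -43
step 14: x = -33, y = -46
step 15: x = -40, y = -42
This matches the printout at every step.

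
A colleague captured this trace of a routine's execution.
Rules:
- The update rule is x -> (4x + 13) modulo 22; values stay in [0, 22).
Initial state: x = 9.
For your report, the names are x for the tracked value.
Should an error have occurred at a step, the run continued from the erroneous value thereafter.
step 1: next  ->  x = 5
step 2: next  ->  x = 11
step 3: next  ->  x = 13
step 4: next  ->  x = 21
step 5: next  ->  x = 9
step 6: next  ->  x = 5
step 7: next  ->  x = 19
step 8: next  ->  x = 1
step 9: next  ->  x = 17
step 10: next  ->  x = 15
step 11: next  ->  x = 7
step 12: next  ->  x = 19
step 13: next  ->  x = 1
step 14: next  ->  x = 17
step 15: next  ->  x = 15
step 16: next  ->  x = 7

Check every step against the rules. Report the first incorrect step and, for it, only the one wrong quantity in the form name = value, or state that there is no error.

Recomputing the run from the initial state:
step 1: x = 5
step 2: x = 11
step 3: x = 13
step 4: x = 21
step 5: x = 9
step 6: x = 5
step 7: x = 11
step 8: x = 13
step 9: x = 21
step 10: x = 9
step 11: x = 5
step 12: x = 11
step 13: x = 13
step 14: x = 21
step 15: x = 9
step 16: x = 5
The first disagreement with the trace is at step 7, where the value should be x = 11.

step 7, x = 11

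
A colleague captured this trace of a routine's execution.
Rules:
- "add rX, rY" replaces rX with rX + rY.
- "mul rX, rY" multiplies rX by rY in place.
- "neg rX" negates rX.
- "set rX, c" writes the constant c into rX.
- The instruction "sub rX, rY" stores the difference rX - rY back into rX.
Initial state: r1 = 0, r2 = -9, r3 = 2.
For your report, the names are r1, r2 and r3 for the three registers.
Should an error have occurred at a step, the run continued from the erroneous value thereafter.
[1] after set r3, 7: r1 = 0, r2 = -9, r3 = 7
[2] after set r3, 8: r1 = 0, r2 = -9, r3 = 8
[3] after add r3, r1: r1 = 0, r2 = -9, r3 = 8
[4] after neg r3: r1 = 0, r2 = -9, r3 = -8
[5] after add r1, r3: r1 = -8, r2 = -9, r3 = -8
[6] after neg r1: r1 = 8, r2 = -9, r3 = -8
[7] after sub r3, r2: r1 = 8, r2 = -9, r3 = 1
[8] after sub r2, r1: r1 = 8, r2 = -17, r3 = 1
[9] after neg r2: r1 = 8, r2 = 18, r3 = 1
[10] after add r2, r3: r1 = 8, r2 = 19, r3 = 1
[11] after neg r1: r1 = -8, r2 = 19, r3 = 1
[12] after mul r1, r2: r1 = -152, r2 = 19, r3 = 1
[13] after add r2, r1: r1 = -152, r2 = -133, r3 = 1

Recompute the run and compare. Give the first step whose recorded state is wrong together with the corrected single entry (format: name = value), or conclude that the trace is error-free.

step 9, r2 = 17

Recomputing the run from the initial state:
step 1: r1 = 0, r2 = -9, r3 = 7
step 2: r1 = 0, r2 = -9, r3 = 8
step 3: r1 = 0, r2 = -9, r3 = 8
step 4: r1 = 0, r2 = -9, r3 = -8
step 5: r1 = -8, r2 = -9, r3 = -8
step 6: r1 = 8, r2 = -9, r3 = -8
step 7: r1 = 8, r2 = -9, r3 = 1
step 8: r1 = 8, r2 = -17, r3 = 1
step 9: r1 = 8, r2 = 17, r3 = 1
step 10: r1 = 8, r2 = 18, r3 = 1
step 11: r1 = -8, r2 = 18, r3 = 1
step 12: r1 = -144, r2 = 18, r3 = 1
step 13: r1 = -144, r2 = -126, r3 = 1
The first disagreement with the trace is at step 9, where the value should be r2 = 17.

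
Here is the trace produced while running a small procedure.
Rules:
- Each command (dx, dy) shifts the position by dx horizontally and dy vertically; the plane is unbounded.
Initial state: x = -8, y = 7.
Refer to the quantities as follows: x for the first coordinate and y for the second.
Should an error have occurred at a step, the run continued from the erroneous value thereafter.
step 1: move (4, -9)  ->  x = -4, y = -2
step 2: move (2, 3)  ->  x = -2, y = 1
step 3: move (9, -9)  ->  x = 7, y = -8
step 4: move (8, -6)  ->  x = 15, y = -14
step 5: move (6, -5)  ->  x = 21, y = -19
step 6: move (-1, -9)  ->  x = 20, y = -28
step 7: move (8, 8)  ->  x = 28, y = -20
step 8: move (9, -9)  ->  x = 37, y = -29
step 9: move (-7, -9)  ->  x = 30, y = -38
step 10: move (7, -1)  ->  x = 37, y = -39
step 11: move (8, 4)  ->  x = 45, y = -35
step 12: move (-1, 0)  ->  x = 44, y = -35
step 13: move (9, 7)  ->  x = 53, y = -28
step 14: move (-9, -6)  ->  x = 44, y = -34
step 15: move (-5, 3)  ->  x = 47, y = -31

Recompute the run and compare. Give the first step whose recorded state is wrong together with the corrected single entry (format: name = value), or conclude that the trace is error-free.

Step 1: x = -8 + (4) = -4, y = 7 + (-9) = -2 — consistent with the trace.
Step 2: x = -4 + (2) = -2, y = -2 + (3) = 1 — agrees with the trace.
Step 3: x = -2 + (9) = 7, y = 1 + (-9) = -8 — checks out.
Step 4: x = 7 + (8) = 15, y = -8 + (-6) = -14 — agrees with the trace.
Step 5: x = 15 + (6) = 21, y = -14 + (-5) = -19 — same as recorded.
Step 6: x = 21 + (-1) = 20, y = -19 + (-9) = -28 — exactly as logged.
Step 7: x = 20 + (8) = 28, y = -28 + (8) = -20 — consistent with the trace.
Step 8: x = 28 + (9) = 37, y = -20 + (-9) = -29 — consistent with the trace.
Step 9: x = 37 + (-7) = 30, y = -29 + (-9) = -38 — checks out.
Step 10: x = 30 + (7) = 37, y = -38 + (-1) = -39 — consistent with the trace.
Step 11: x = 37 + (8) = 45, y = -39 + (4) = -35 — exactly as logged.
Step 12: x = 45 + (-1) = 44, y = -35 + (0) = -35 — exactly as logged.
Step 13: x = 44 + (9) = 53, y = -35 + (7) = -28 — confirmed correct.
Step 14: x = 53 + (-9) = 44, y = -28 + (-6) = -34 — matches.
Step 15: x = 44 + (-5) = 39, y = -34 + (3) = -31 — the trace has a different value.
First deviation found at step 15; the corrected entry is x = 39.

step 15, x = 39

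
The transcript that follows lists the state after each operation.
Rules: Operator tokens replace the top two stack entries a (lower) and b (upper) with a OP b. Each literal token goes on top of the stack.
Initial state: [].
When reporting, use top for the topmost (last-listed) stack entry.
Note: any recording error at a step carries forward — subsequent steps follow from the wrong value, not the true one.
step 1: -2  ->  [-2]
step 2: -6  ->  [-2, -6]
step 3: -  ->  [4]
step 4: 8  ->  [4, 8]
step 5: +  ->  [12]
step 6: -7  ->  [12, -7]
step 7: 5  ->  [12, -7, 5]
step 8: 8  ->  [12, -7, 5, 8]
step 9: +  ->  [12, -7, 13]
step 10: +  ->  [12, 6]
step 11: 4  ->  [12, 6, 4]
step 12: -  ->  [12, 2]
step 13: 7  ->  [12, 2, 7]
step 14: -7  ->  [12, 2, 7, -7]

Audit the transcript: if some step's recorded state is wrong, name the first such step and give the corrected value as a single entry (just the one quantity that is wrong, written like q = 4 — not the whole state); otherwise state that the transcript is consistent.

no error

Recomputing the run from the initial state:
step 1: [-2]
step 2: [-2, -6]
step 3: [4]
step 4: [4, 8]
step 5: [12]
step 6: [12, -7]
step 7: [12, -7, 5]
step 8: [12, -7, 5, 8]
step 9: [12, -7, 13]
step 10: [12, 6]
step 11: [12, 6, 4]
step 12: [12, 2]
step 13: [12, 2, 7]
step 14: [12, 2, 7, -7]
This matches the transcript at every step.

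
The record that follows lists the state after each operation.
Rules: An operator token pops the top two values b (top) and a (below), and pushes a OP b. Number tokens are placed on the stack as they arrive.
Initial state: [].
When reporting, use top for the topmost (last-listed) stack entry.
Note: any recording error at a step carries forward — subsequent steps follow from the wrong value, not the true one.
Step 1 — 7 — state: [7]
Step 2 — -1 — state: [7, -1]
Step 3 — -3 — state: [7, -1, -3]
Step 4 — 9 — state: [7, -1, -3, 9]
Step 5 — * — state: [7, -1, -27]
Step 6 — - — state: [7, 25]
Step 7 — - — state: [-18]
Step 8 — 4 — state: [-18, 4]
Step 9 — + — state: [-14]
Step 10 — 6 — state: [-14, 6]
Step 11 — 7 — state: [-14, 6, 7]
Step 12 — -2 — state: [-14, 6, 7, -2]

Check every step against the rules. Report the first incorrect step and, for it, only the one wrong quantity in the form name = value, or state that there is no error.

step 6, top = 26

Step 1: push 7: top = 7 — matches.
Step 2: push -1: top = -1 — matches.
Step 3: push -3: top = -3 — checks out.
Step 4: push 9: top = 9 — no discrepancy.
Step 5: -3 * 9 = -27 — verified.
Step 6: -1 - -27 = 26 — the entry is off here.
Step 6 is the first one off; corrected, top = 26.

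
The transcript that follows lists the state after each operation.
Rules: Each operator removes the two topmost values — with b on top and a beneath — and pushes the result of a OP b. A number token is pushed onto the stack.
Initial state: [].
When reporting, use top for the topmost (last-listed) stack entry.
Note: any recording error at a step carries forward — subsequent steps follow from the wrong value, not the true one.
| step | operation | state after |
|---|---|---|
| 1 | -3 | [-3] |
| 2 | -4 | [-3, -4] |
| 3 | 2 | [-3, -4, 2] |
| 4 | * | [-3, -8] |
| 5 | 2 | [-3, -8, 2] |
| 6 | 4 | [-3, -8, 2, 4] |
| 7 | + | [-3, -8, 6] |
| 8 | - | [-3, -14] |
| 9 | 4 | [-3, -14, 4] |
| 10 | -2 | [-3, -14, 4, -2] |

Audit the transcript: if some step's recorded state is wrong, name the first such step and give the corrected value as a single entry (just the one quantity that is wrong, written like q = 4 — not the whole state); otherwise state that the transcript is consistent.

Recomputing the run from the initial state:
step 1: [-3]
step 2: [-3, -4]
step 3: [-3, -4, 2]
step 4: [-3, -8]
step 5: [-3, -8, 2]
step 6: [-3, -8, 2, 4]
step 7: [-3, -8, 6]
step 8: [-3, -14]
step 9: [-3, -14, 4]
step 10: [-3, -14, 4, -2]
This matches the transcript at every step.

no error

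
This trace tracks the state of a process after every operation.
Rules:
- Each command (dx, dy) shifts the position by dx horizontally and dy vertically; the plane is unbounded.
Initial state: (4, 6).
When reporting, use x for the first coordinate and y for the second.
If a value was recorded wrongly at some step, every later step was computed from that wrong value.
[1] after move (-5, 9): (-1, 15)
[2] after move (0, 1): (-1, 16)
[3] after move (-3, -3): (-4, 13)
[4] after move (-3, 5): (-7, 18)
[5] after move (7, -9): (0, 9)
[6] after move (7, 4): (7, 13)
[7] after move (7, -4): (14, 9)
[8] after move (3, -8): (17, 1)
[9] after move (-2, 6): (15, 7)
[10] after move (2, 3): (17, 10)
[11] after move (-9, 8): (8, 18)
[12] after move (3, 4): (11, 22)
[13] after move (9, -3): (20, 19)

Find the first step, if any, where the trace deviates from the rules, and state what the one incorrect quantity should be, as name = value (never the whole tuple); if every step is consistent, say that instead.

no error

Recomputing the run from the initial state:
step 1: x = -1, y = 15
step 2: x = -1, y = 16
step 3: x = -4, y = 13
step 4: x = -7, y = 18
step 5: x = 0, y = 9
step 6: x = 7, y = 13
step 7: x = 14, y = 9
step 8: x = 17, y = 1
step 9: x = 15, y = 7
step 10: x = 17, y = 10
step 11: x = 8, y = 18
step 12: x = 11, y = 22
step 13: x = 20, y = 19
This matches the trace at every step.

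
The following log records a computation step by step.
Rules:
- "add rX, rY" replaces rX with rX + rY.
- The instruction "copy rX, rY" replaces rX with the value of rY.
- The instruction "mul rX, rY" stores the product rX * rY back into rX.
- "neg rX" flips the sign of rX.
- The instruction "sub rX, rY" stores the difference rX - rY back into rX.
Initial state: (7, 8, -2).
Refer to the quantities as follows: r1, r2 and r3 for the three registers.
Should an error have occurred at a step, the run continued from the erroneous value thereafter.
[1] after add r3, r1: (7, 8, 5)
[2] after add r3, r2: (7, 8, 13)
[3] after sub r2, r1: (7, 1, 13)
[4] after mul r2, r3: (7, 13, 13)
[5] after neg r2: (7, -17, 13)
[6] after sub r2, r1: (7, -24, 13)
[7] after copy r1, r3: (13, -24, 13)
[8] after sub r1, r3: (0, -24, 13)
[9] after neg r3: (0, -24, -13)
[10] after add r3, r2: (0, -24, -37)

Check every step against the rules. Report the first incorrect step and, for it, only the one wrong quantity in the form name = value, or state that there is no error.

Step 1: r3 = -2 + 7 = 5 — no discrepancy.
Step 2: r3 = 5 + 8 = 13 — no discrepancy.
Step 3: r2 = 8 - 7 = 1 — checks out.
Step 4: r2 = 1 * 13 = 13 — verified.
Step 5: r2 = -(13) = -13 — the log disagrees here.
The audit stops at step 5: the recorded entry is wrong and should be r2 = -13.

step 5, r2 = -13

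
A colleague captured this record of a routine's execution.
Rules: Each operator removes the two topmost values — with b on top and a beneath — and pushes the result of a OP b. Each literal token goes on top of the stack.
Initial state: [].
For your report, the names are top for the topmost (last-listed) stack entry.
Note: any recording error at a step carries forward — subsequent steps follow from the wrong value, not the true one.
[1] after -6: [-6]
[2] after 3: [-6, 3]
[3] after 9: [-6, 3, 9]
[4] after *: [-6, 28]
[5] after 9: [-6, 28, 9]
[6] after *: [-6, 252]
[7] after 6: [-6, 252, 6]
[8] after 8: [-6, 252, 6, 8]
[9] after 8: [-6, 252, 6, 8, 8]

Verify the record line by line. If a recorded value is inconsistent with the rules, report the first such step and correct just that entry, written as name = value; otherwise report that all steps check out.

step 1: push -6: top = -6 -> in agreement
step 2: push 3: top = 3 -> checks out
step 3: push 9: top = 9 -> agrees with the record
step 4: 3 * 9 = 27 -> not what was recorded
That makes step 4 the first incorrect line — top = 27 is what it should show.

step 4, top = 27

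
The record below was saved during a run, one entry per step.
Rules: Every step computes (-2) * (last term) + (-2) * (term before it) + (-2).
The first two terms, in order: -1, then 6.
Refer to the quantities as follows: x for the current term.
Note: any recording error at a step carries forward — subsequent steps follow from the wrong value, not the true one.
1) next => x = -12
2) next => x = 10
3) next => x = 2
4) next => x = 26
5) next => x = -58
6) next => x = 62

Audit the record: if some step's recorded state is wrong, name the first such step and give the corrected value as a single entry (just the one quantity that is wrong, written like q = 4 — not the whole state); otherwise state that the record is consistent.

step 4, x = -26

Recomputing the run from the initial state:
step 1: x = -12
step 2: x = 10
step 3: x = 2
step 4: x = -26
step 5: x = 46
step 6: x = -42
The first disagreement with the record is at step 4, where the value should be x = -26.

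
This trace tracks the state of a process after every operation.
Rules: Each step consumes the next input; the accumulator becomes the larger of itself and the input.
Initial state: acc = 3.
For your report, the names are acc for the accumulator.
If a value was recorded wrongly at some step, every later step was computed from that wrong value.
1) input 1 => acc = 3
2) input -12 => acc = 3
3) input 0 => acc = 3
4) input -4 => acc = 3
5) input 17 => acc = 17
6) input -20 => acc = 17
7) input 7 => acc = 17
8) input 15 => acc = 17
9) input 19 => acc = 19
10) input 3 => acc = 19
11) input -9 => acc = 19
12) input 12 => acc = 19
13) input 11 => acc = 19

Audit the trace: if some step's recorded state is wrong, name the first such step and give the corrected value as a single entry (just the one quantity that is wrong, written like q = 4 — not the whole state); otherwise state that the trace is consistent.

Recomputing the run from the initial state:
step 1: acc = 3
step 2: acc = 3
step 3: acc = 3
step 4: acc = 3
step 5: acc = 17
step 6: acc = 17
step 7: acc = 17
step 8: acc = 17
step 9: acc = 19
step 10: acc = 19
step 11: acc = 19
step 12: acc = 19
step 13: acc = 19
This matches the trace at every step.

no error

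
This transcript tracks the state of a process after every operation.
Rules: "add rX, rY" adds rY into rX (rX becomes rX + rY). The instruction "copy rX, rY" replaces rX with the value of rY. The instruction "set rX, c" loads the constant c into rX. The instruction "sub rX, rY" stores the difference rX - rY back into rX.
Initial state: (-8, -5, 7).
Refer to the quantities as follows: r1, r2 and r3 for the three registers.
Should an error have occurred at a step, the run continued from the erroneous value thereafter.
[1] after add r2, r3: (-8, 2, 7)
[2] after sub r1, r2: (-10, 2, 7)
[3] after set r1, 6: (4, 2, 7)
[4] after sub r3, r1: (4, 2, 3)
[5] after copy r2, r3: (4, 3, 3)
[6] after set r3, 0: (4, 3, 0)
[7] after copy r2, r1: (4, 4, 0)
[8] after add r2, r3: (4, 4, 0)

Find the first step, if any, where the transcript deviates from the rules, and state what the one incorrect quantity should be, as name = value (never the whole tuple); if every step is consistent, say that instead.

step 1: r2 = -5 + 7 = 2 -> verified
step 2: r1 = -8 - 2 = -10 -> no discrepancy
step 3: r1 = 6 -> not what was recorded
First incorrect step: 3; the correct value is r1 = 6.

step 3, r1 = 6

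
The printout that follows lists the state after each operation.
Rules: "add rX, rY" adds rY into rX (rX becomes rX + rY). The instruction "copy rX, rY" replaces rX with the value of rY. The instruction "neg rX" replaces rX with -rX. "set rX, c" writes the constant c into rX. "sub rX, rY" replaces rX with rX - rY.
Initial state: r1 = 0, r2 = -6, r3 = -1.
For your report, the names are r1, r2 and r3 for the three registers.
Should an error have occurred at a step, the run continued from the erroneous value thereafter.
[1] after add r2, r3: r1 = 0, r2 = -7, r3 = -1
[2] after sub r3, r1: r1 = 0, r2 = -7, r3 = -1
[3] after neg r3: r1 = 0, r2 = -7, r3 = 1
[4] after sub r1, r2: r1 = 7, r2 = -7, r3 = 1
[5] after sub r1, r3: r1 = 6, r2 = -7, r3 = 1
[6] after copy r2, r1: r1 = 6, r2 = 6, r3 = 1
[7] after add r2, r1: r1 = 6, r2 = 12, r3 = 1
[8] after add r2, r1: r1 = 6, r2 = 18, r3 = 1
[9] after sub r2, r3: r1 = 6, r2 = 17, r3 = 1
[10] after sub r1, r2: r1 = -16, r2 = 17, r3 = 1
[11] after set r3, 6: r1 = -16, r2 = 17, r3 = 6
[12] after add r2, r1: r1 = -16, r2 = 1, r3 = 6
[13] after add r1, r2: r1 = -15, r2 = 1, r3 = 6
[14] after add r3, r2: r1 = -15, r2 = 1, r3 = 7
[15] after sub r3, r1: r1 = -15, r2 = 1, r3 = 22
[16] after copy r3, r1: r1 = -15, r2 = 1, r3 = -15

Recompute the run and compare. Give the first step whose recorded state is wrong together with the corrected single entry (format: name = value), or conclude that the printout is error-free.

Step 1: r2 = -6 + -1 = -7 — exactly as logged.
Step 2: r3 = -1 - 0 = -1 — in agreement.
Step 3: r3 = -(-1) = 1 — confirmed correct.
Step 4: r1 = 0 - -7 = 7 — agrees with the printout.
Step 5: r1 = 7 - 1 = 6 — same as recorded.
Step 6: r2 = 6 — matches.
Step 7: r2 = 6 + 6 = 12 — exactly as logged.
Step 8: r2 = 12 + 6 = 18 — consistent with the printout.
Step 9: r2 = 18 - 1 = 17 — matches.
Step 10: r1 = 6 - 17 = -11 — the printout disagrees here.
First deviation found at step 10; the corrected entry is r1 = -11.

step 10, r1 = -11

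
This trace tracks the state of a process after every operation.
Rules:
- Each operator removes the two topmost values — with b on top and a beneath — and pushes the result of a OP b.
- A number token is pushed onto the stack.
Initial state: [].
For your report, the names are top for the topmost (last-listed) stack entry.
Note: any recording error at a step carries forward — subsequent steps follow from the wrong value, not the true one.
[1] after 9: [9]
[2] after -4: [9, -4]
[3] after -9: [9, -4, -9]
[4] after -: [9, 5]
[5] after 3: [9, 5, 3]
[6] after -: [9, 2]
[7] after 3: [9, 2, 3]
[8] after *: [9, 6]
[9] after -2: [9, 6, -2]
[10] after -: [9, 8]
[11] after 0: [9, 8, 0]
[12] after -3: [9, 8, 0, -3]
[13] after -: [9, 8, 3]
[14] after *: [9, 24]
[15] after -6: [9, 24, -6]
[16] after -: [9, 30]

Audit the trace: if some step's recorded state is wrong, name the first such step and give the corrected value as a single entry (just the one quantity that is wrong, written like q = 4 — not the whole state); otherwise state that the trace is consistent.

step 1: push 9: top = 9 -> no discrepancy
step 2: push -4: top = -4 -> matches
step 3: push -9: top = -9 -> matches
step 4: -4 - -9 = 5 -> exactly as logged
step 5: push 3: top = 3 -> agrees with the trace
step 6: 5 - 3 = 2 -> in agreement
step 7: push 3: top = 3 -> no discrepancy
step 8: 2 * 3 = 6 -> in agreement
step 9: push -2: top = -2 -> verified
step 10: 6 - -2 = 8 -> agrees with the trace
step 11: push 0: top = 0 -> verified
step 12: push -3: top = -3 -> agrees with the trace
step 13: 0 - -3 = 3 -> agrees with the trace
step 14: 8 * 3 = 24 -> confirmed correct
step 15: push -6: top = -6 -> verified
step 16: 24 - -6 = 30 -> consistent with the trace
No step deviates from the rules.

no error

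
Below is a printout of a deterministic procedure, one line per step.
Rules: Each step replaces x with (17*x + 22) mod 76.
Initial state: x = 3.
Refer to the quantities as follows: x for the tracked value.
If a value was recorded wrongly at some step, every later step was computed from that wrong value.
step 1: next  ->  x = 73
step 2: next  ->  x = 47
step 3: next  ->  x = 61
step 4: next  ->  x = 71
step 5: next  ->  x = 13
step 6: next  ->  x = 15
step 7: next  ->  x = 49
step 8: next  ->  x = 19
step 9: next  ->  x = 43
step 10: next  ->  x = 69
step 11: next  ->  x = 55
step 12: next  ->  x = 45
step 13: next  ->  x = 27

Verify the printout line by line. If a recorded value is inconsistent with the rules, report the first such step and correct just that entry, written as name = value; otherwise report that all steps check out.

step 9, x = 41

Step 1: x = (17*3 + 22) mod 76 = 73 — matches.
Step 2: x = (17*73 + 22) mod 76 = 47 — exactly as logged.
Step 3: x = (17*47 + 22) mod 76 = 61 — no discrepancy.
Step 4: x = (17*61 + 22) mod 76 = 71 — confirmed correct.
Step 5: x = (17*71 + 22) mod 76 = 13 — same as recorded.
Step 6: x = (17*13 + 22) mod 76 = 15 — agrees with the printout.
Step 7: x = (17*15 + 22) mod 76 = 49 — no discrepancy.
Step 8: x = (17*49 + 22) mod 76 = 19 — checks out.
Step 9: x = (17*19 + 22) mod 76 = 41 — first mismatch against the printout.
The audit stops at step 9: the recorded entry is wrong and should be x = 41.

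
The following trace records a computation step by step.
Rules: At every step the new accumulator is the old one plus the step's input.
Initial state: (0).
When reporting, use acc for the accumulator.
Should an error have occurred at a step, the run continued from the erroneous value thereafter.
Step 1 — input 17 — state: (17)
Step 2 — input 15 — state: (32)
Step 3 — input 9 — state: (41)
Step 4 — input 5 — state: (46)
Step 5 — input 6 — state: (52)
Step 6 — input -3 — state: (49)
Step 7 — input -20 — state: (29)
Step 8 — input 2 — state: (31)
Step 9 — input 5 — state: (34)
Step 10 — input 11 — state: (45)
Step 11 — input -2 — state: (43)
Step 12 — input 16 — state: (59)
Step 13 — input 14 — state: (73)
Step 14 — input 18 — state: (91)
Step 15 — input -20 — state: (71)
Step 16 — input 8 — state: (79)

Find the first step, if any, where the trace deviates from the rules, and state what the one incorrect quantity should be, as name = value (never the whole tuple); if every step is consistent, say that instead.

step 9, acc = 36

Recomputing the run from the initial state:
step 1: acc = 17
step 2: acc = 32
step 3: acc = 41
step 4: acc = 46
step 5: acc = 52
step 6: acc = 49
step 7: acc = 29
step 8: acc = 31
step 9: acc = 36
step 10: acc = 47
step 11: acc = 45
step 12: acc = 61
step 13: acc = 75
step 14: acc = 93
step 15: acc = 73
step 16: acc = 81
The first disagreement with the trace is at step 9, where the value should be acc = 36.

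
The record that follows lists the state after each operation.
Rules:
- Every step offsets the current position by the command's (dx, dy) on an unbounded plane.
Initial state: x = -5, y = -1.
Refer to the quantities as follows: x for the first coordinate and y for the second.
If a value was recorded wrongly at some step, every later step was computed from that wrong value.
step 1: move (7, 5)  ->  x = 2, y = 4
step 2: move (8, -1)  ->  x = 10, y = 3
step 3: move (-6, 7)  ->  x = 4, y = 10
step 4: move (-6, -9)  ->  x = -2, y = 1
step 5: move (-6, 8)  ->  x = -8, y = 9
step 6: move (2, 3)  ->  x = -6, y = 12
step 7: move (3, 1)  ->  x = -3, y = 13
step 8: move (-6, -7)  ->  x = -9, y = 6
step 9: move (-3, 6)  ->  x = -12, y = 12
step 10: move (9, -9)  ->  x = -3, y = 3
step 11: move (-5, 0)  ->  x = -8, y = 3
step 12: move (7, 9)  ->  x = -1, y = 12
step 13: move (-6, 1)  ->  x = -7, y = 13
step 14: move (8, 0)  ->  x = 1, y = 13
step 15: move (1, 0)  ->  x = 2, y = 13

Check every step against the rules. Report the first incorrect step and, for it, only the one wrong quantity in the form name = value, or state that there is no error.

Recomputing the run from the initial state:
step 1: x = 2, y = 4
step 2: x = 10, y = 3
step 3: x = 4, y = 10
step 4: x = -2, y = 1
step 5: x = -8, y = 9
step 6: x = -6, y = 12
step 7: x = -3, y = 13
step 8: x = -9, y = 6
step 9: x = -12, y = 12
step 10: x = -3, y = 3
step 11: x = -8, y = 3
step 12: x = -1, y = 12
step 13: x = -7, y = 13
step 14: x = 1, y = 13
step 15: x = 2, y = 13
This matches the record at every step.

no error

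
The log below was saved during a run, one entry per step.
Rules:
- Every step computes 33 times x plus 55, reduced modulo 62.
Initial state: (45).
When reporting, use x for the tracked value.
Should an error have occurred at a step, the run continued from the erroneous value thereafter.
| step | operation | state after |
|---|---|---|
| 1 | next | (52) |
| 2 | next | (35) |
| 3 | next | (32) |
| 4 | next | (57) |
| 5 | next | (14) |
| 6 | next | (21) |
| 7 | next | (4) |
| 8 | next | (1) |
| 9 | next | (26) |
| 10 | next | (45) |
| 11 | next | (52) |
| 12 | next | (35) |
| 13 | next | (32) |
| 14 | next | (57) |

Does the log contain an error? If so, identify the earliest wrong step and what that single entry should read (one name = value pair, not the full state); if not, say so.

no error

1. x = (33*45 + 55) mod 62 = 52 (no discrepancy)
2. x = (33*52 + 55) mod 62 = 35 (exactly as logged)
3. x = (33*35 + 55) mod 62 = 32 (matches)
4. x = (33*32 + 55) mod 62 = 57 (checks out)
5. x = (33*57 + 55) mod 62 = 14 (no discrepancy)
6. x = (33*14 + 55) mod 62 = 21 (same as recorded)
7. x = (33*21 + 55) mod 62 = 4 (agrees with the log)
8. x = (33*4 + 55) mod 62 = 1 (consistent with the log)
9. x = (33*1 + 55) mod 62 = 26 (same as recorded)
10. x = (33*26 + 55) mod 62 = 45 (verified)
11. x = (33*45 + 55) mod 62 = 52 (confirmed correct)
12. x = (33*52 + 55) mod 62 = 35 (confirmed correct)
13. x = (33*35 + 55) mod 62 = 32 (consistent with the log)
14. x = (33*32 + 55) mod 62 = 57 (agrees with the log)
Nothing is out of place; the run is error-free.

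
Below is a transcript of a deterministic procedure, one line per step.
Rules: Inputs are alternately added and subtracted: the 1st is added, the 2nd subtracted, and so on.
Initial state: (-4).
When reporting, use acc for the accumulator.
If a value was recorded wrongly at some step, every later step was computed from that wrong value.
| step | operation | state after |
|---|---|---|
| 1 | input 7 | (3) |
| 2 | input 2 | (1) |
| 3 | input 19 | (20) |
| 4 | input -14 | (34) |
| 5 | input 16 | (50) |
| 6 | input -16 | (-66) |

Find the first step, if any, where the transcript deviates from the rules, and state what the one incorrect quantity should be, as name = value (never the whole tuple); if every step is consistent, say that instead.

Recomputing the run from the initial state:
step 1: acc = 3
step 2: acc = 1
step 3: acc = 20
step 4: acc = 34
step 5: acc = 50
step 6: acc = 66
The first disagreement with the transcript is at step 6, where the value should be acc = 66.

step 6, acc = 66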